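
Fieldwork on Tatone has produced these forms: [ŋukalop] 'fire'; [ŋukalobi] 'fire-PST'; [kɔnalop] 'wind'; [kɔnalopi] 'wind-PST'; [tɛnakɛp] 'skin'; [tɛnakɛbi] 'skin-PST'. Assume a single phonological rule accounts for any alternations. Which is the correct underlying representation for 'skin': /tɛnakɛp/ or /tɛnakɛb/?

/tɛnakɛb/

The stem for 'skin' ends in [p] in [tɛnakɛp] but [b] in [tɛnakɛbi].
The stem 'wind' ([kɔnalop], [kɔnalopi]) shows [p] unchanged in both environments, so [p] cannot be basic with [b] derived before the PST suffix.
So /b/ is underlying, and a rule of word-final obstruent devoicing — voiced obstruents become voiceless word-finally — gives [p].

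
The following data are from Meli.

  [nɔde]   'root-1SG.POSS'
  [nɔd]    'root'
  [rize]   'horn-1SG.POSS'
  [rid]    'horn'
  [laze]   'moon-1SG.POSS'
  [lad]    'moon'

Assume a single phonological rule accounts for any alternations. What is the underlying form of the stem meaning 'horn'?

/riz/

The root 'horn' surfaces as [rize] and [rid], with a stem-final [z] ~ [d] alternation.
Compare 'root', with invariant [d] in [nɔde] and [nɔd]: an analysis with underlying /d/ and a rule producing [z] before the 1SG.POSS suffix would wrongly predict alternation here too.
Therefore /z/ is basic and [d] is derived by word-final hardening (voiced fricatives become stops word-finally).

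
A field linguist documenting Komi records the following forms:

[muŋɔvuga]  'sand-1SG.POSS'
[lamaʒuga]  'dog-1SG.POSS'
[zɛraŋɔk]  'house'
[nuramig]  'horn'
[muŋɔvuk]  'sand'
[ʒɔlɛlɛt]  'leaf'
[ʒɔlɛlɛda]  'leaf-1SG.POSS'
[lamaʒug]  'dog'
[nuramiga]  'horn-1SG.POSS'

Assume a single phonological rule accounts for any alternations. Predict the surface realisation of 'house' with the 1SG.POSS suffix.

The stem for 'sand' ends in [k] in [muŋɔvuk] but [g] in [muŋɔvuga].
If /g/ were underlying and a rule turned it into [k] in isolation, 'horn' would also alternate; but it has [g] in both [nuramig] and [nuramiga].
The alternation reflects intervocalic voicing: voiceless stops become voiced between vowels. /k/ is underlying.
The one attested form of 'house', [zɛraŋɔk], shows underlying /zɛraŋɔk/. Applying the same rule between vowels gives [zɛraŋɔga].

[zɛraŋɔga]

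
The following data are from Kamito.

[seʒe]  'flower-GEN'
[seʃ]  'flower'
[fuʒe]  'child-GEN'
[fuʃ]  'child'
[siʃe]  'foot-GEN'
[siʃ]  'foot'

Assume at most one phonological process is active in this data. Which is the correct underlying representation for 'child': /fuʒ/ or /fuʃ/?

'child' shows [ʒ] ~ [ʃ] at the end of the stem ([fuʒe] vs [fuʃ]).
The stem 'foot' ([siʃe], [siʃ]) shows [ʃ] unchanged in both environments, so [ʃ] cannot be basic with [ʒ] derived before the GEN suffix.
Therefore /ʒ/ is basic and [ʃ] is derived by word-final obstruent devoicing (voiced obstruents become voiceless word-finally).

/fuʒ/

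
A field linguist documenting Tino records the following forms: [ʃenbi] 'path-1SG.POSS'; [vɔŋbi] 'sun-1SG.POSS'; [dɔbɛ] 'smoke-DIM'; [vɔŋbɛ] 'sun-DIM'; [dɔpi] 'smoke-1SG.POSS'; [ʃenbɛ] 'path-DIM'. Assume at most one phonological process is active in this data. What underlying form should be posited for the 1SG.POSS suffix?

The 1SG.POSS morpheme has two allomorphs, [-bi] and [-pi].
The DIM suffix, which begins with [b], is invariant after every stem; so [b] is not altered by any rule here.
The 1SG.POSS suffix is therefore /-pi/ underlyingly, with post-nasal voicing: voiceless stops become voiced after a nasal.

/-pi/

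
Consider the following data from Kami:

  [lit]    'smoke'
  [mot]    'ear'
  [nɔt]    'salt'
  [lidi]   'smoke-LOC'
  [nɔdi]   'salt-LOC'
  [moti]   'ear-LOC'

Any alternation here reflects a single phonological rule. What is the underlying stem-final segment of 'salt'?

In [nɔdi] and [nɔt] the final segment of 'salt' alternates: [d] ~ [t].
Compare 'ear', with invariant [t] in [moti] and [mot]: an analysis with underlying /t/ and a rule producing [d] before the LOC suffix would wrongly predict alternation here too.
So /d/ is underlying, and a rule of word-final obstruent devoicing — voiced obstruents become voiceless word-finally — gives [t].

/d/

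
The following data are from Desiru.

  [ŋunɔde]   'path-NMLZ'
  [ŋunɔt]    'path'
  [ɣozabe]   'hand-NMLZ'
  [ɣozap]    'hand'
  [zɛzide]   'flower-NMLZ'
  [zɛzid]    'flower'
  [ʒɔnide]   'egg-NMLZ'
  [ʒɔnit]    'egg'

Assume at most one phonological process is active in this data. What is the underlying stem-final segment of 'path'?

The stem for 'path' ends in [d] in [ŋunɔde] but [t] in [ŋunɔt].
The stem 'flower' ([zɛzide], [zɛzid]) shows [d] unchanged in both environments, so [d] cannot be basic with [t] derived in isolation.
Therefore /t/ is basic and [d] is derived by intervocalic voicing (voiceless stops become voiced between vowels).

/t/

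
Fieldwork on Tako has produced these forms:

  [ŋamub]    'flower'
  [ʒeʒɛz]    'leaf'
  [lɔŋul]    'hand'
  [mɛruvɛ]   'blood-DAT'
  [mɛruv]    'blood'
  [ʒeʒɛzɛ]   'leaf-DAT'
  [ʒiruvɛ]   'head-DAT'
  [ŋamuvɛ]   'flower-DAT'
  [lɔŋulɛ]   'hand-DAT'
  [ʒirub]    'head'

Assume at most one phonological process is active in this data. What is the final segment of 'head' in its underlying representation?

/b/

In [ʒiruvɛ] and [ʒirub] the final segment of 'head' alternates: [v] ~ [b].
Compare 'blood', with invariant [v] in [mɛruvɛ] and [mɛruv]: an analysis with underlying /v/ and a rule producing [b] in isolation would wrongly predict alternation here too.
The underlying segment must be /b/; voiced stops become fricatives between vowels, yielding [v] there.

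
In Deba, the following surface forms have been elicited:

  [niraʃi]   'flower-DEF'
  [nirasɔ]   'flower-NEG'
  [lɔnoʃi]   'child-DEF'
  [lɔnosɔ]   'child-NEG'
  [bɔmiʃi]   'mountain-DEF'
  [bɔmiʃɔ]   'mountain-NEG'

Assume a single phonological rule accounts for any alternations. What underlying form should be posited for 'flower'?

'flower' shows [ʃ] ~ [s] at the end of the stem ([niraʃi] vs [nirasɔ]).
If /ʃ/ were underlying and a rule turned it into [s] before the NEG suffix, 'mountain' would also alternate; but it has [ʃ] in both [bɔmiʃi] and [bɔmiʃɔ].
So /s/ is underlying, and a rule of palatalization before a front vowel — /s/ becomes palato-alveolar [ʃ] before a front vowel — gives [ʃ].
The underlying form of 'flower' is therefore /niras/.

/niras/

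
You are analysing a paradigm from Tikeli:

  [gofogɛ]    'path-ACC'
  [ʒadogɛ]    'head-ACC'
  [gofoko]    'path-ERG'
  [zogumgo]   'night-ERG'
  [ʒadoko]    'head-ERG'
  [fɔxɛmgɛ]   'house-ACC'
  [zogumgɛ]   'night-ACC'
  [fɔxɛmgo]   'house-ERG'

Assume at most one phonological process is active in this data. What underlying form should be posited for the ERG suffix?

The ERG suffix surfaces as [-go] and [-ko], depending on the final segment of the stem.
The ACC suffix, which begins with [g], is invariant after every stem; so [g] is not altered by any rule here.
So the underlying form is /-ko/, and voiceless stops become voiced after a nasal.

/-ko/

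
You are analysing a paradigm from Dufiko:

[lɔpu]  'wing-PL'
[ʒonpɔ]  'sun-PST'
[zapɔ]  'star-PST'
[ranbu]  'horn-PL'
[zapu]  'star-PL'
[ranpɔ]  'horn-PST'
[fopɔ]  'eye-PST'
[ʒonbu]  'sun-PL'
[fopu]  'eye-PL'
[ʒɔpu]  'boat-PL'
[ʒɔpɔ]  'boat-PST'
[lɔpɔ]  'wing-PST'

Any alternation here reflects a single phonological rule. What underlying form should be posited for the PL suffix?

/-bu/

The PL suffix surfaces as [-bu] and [-pu], depending on the final segment of the stem.
By contrast the PST suffix keeps its initial [p] throughout — that segment must be underlying.
The PL suffix is therefore /-bu/ underlyingly, with post-vocalic devoicing: voiced stops become voiceless after a vowel.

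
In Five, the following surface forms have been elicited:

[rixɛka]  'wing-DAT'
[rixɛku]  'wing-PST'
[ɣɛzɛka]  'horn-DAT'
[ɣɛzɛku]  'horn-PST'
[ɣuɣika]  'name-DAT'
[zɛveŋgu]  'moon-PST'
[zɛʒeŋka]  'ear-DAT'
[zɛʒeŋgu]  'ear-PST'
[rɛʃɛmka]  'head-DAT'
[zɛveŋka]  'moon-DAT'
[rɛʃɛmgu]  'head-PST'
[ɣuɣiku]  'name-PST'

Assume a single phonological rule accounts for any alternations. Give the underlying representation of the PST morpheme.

The PST morpheme has two allomorphs, [-gu] and [-ku].
The DAT suffix, which begins with [k], is invariant after every stem; so [k] is not altered by any rule here.
So the underlying form is /-gu/, and voiced stops become voiceless after a vowel.

/-gu/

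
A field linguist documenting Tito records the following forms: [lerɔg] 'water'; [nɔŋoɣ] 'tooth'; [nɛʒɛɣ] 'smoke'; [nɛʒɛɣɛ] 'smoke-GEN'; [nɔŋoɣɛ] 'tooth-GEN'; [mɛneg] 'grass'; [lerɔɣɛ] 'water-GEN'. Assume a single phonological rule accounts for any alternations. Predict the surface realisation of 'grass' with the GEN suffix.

'water' shows [ɣ] ~ [g] at the end of the stem ([lerɔɣɛ] vs [lerɔg]).
But 'tooth' keeps [ɣ] in both environments ([nɔŋoɣɛ], [nɔŋoɣ]), so there is no rule changing /ɣ/ to [g] in isolation.
The alternation reflects intervocalic spirantization: voiced stops become fricatives between vowels. /g/ is underlying.
From [mɛneg] the stem 'grass' is /mɛneg/; between vowels this yields [mɛneɣɛ].

[mɛneɣɛ]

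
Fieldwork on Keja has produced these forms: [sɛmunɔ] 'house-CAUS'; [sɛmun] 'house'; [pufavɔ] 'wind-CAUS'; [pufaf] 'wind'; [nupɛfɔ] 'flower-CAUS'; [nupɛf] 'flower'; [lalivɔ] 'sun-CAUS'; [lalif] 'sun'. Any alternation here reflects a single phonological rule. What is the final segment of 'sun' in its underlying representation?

'sun' shows [v] ~ [f] at the end of the stem ([lalivɔ] vs [lalif]).
The stem 'flower' ([nupɛfɔ], [nupɛf]) shows [f] unchanged in both environments, so [f] cannot be basic with [v] derived before the CAUS suffix.
So /v/ is underlying, and a rule of word-final obstruent devoicing — voiced obstruents become voiceless word-finally — gives [f].

/v/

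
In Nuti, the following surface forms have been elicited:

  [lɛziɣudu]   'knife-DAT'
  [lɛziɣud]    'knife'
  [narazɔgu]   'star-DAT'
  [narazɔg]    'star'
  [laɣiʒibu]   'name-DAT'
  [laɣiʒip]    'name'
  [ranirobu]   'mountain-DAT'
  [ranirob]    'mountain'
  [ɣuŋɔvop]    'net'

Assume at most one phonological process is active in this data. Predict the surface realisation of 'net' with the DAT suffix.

The stem for 'name' ends in [b] in [laɣiʒibu] but [p] in [laɣiʒip].
If /b/ were underlying and a rule turned it into [p] in isolation, 'mountain' would also alternate; but it has [b] in both [ranirobu] and [ranirob].
The alternation reflects intervocalic voicing: voiceless stops become voiced between vowels. /p/ is underlying.
The one attested form of 'net', [ɣuŋɔvop], shows underlying /ɣuŋɔvop/. Applying the same rule between vowels gives [ɣuŋɔvobu].

[ɣuŋɔvobu]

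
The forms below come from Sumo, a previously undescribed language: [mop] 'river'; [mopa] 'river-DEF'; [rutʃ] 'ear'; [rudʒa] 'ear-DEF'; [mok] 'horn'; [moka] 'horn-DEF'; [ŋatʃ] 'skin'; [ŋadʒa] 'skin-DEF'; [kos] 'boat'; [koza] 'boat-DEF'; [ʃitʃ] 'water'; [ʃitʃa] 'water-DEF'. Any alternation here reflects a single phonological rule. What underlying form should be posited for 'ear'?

/rudʒ/

The root 'ear' surfaces as [rutʃ] and [rudʒa], with a stem-final [tʃ] ~ [dʒ] alternation.
But 'water' keeps [tʃ] in both environments ([ʃitʃ], [ʃitʃa]), so there is no rule changing /tʃ/ to [dʒ] before the DEF suffix.
The underlying segment must be /dʒ/; voiced obstruents become voiceless word-finally, yielding [tʃ] there.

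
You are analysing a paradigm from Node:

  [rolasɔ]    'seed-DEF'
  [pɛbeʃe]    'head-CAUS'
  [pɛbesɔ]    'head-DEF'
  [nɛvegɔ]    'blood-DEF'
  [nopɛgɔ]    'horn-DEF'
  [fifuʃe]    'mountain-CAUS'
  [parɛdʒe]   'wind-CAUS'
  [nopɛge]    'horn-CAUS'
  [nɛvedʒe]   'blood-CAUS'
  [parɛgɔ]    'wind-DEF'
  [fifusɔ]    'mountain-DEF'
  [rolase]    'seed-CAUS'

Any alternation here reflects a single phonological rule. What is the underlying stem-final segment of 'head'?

The root 'head' surfaces as [pɛbeʃe] and [pɛbesɔ], with a stem-final [ʃ] ~ [s] alternation.
If /s/ were underlying and a rule turned it into [ʃ] before the CAUS suffix, 'seed' would also alternate; but it has [s] in both [rolase] and [rolasɔ].
The underlying segment must be /ʃ/; palato-alveolar /dʒ/ and /ʃ/ become [g] and [s] when no front vowel follows, yielding [s] there.

/ʃ/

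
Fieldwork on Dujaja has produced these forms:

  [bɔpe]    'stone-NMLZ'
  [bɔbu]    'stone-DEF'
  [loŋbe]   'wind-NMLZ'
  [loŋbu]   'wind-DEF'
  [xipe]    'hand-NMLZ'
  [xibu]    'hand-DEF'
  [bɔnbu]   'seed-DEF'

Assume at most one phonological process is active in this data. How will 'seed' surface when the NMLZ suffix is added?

[bɔnbe]

The NMLZ morpheme has two allomorphs, [-be] and [-pe].
By contrast the DEF suffix keeps its initial [b] throughout — that segment must be underlying.
So the underlying form is /-pe/, and voiceless stops become voiced after a nasal.
After 'seed', which ends in a nasal, the suffix surfaces as [-be], giving [bɔnbe].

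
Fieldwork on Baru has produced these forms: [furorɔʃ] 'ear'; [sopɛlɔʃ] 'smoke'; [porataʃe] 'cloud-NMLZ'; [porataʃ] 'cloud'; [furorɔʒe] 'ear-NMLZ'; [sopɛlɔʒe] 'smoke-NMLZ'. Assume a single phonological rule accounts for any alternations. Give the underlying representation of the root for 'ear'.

The stem for 'ear' ends in [ʃ] in [furorɔʃ] but [ʒ] in [furorɔʒe].
Compare 'cloud', with invariant [ʃ] in [porataʃ] and [porataʃe]: an analysis with underlying /ʃ/ and a rule producing [ʒ] before the NMLZ suffix would wrongly predict alternation here too.
The underlying segment must be /ʒ/; voiced obstruents become voiceless word-finally, yielding [ʃ] there.
The underlying form of 'ear' is therefore /furorɔʒ/.

/furorɔʒ/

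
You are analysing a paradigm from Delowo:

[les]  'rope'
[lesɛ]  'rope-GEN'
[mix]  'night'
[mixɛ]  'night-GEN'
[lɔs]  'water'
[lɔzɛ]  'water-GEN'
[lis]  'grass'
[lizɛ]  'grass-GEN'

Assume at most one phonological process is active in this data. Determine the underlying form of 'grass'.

The root 'grass' surfaces as [lis] and [lizɛ], with a stem-final [s] ~ [z] alternation.
If /s/ were underlying and a rule turned it into [z] before the GEN suffix, 'rope' would also alternate; but it has [s] in both [les] and [lesɛ].
The alternation reflects word-final obstruent devoicing: voiced obstruents become voiceless word-finally. /z/ is underlying.

/liz/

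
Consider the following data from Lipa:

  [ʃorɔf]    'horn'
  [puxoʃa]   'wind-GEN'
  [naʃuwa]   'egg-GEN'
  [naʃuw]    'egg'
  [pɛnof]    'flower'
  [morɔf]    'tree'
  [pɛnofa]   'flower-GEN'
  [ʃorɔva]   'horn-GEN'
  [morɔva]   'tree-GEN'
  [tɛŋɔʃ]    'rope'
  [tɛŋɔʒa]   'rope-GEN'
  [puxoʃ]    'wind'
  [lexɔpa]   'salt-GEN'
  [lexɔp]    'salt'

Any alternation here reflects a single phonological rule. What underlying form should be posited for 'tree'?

The stem for 'tree' ends in [f] in [morɔf] but [v] in [morɔva].
The stem 'flower' ([pɛnof], [pɛnofa]) shows [f] unchanged in both environments, so [f] cannot be basic with [v] derived before the GEN suffix.
So /v/ is underlying, and a rule of word-final obstruent devoicing — voiced obstruents become voiceless word-finally — gives [f].
So 'tree' = /morɔv/.

/morɔv/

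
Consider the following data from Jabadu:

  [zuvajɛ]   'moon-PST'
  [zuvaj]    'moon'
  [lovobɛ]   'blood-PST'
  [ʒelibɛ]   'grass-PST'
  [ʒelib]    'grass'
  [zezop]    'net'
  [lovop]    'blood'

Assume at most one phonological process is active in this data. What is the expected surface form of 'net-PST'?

[zezobɛ]

In [lovop] and [lovobɛ] the final segment of 'blood' alternates: [p] ~ [b].
But 'grass' keeps [b] in both environments ([ʒelib], [ʒelibɛ]), so there is no rule changing /b/ to [p] in isolation.
So /p/ is underlying, and a rule of intervocalic voicing — voiceless stops become voiced between vowels — gives [b].
From [zezop] the stem 'net' is /zezop/; between vowels this yields [zezobɛ].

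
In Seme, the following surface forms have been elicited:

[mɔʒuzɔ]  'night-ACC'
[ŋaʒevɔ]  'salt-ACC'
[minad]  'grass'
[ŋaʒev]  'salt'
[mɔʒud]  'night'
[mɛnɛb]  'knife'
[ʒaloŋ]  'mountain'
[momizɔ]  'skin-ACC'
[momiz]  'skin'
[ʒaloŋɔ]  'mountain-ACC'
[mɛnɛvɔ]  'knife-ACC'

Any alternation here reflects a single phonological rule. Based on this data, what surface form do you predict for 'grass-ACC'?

'night' shows [d] ~ [z] at the end of the stem ([mɔʒud] vs [mɔʒuzɔ]).
Compare 'skin', with invariant [z] in [momiz] and [momizɔ]: an analysis with underlying /z/ and a rule producing [d] in isolation would wrongly predict alternation here too.
Therefore /d/ is basic and [z] is derived by intervocalic spirantization (voiced stops become fricatives between vowels).
From [minad] the stem 'grass' is /minad/; between vowels this yields [minazɔ].

[minazɔ]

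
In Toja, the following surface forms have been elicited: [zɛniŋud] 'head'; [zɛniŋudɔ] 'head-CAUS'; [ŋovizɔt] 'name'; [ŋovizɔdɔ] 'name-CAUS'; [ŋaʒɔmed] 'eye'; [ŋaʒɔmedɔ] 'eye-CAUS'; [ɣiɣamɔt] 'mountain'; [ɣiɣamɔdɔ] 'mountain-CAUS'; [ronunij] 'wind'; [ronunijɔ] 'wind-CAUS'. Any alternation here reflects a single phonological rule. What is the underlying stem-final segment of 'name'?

The stem for 'name' ends in [t] in [ŋovizɔt] but [d] in [ŋovizɔdɔ].
The stem 'eye' ([ŋaʒɔmed], [ŋaʒɔmedɔ]) shows [d] unchanged in both environments, so [d] cannot be basic with [t] derived in isolation.
The underlying segment must be /t/; voiceless stops become voiced between vowels, yielding [d] there.

/t/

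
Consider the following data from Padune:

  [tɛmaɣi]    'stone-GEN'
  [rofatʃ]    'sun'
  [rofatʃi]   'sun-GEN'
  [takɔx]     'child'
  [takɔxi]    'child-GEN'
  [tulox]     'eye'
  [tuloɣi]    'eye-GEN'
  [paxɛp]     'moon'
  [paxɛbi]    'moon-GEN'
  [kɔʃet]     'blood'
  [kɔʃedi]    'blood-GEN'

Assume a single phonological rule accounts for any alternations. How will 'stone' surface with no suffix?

In [tulox] and [tuloɣi] the final segment of 'eye' alternates: [x] ~ [ɣ].
Compare 'child', with invariant [x] in [takɔx] and [takɔxi]: an analysis with underlying /x/ and a rule producing [ɣ] before the GEN suffix would wrongly predict alternation here too.
Therefore /ɣ/ is basic and [x] is derived by word-final obstruent devoicing (voiced obstruents become voiceless word-finally).
The one attested form of 'stone', [tɛmaɣi], shows underlying /tɛmaɣ/. Applying the same rule word-finally gives [tɛmax].

[tɛmax]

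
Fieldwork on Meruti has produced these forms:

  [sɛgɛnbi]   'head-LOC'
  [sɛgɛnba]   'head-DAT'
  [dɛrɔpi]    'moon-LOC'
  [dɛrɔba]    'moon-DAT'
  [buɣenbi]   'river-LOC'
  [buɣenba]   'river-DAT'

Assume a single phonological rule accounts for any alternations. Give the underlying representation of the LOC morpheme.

The LOC morpheme has two allomorphs, [-bi] and [-pi].
By contrast the DAT suffix keeps its initial [b] throughout — that segment must be underlying.
So the underlying form is /-pi/, and voiceless stops become voiced after a nasal.

/-pi/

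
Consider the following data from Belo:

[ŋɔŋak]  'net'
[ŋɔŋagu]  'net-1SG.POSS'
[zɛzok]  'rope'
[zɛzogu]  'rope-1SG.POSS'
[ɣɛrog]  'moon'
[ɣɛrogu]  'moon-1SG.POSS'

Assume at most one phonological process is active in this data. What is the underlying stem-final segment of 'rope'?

'rope' shows [k] ~ [g] at the end of the stem ([zɛzok] vs [zɛzogu]).
But 'moon' keeps [g] in both environments ([ɣɛrog], [ɣɛrogu]), so there is no rule changing /g/ to [k] in isolation.
The underlying segment must be /k/; voiceless stops become voiced between vowels, yielding [g] there.

/k/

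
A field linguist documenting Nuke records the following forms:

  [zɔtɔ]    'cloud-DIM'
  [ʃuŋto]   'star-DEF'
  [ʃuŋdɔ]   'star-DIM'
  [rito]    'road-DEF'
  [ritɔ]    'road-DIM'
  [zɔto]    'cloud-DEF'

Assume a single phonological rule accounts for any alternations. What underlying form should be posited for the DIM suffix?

/-dɔ/

The DIM suffix surfaces as [-dɔ] and [-tɔ], depending on the final segment of the stem.
By contrast the DEF suffix keeps its initial [t] throughout — that segment must be underlying.
So the underlying form is /-dɔ/, and voiced stops become voiceless after a vowel.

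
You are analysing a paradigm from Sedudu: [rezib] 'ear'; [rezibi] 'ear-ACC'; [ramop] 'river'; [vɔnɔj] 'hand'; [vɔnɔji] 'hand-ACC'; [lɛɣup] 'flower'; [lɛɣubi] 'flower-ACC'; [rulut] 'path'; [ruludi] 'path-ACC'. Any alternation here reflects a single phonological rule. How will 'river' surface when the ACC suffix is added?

The root 'flower' surfaces as [lɛɣup] and [lɛɣubi], with a stem-final [p] ~ [b] alternation.
Compare 'ear', with invariant [b] in [rezib] and [rezibi]: an analysis with underlying /b/ and a rule producing [p] in isolation would wrongly predict alternation here too.
The alternation reflects intervocalic voicing: voiceless stops become voiced between vowels. /p/ is underlying.
The one attested form of 'river', [ramop], shows underlying /ramop/. Applying the same rule between vowels gives [ramobi].

[ramobi]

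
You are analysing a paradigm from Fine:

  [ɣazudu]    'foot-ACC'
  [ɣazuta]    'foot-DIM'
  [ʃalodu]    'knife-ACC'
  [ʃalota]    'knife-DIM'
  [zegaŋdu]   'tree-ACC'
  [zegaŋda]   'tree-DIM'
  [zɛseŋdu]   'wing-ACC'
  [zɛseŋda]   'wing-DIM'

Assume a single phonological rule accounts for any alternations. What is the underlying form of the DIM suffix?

/-ta/

The DIM morpheme has two allomorphs, [-da] and [-ta].
The ACC suffix, which begins with [d], is invariant after every stem; so [d] is not altered by any rule here.
So the underlying form is /-ta/, and voiceless stops become voiced after a nasal.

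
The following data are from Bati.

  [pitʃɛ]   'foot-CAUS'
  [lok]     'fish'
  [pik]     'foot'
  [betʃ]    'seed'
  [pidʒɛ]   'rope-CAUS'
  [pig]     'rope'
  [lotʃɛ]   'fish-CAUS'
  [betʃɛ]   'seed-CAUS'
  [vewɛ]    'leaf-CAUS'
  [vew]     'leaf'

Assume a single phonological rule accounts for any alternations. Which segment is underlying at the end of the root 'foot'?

/k/

The stem for 'foot' ends in [tʃ] in [pitʃɛ] but [k] in [pik].
Compare 'seed', with invariant [tʃ] in [betʃɛ] and [betʃ]: an analysis with underlying /tʃ/ and a rule producing [k] in isolation would wrongly predict alternation here too.
The underlying segment must be /k/; /k/ and /g/ become palato-alveolar [tʃ] and [dʒ] before a front vowel, yielding [tʃ] there.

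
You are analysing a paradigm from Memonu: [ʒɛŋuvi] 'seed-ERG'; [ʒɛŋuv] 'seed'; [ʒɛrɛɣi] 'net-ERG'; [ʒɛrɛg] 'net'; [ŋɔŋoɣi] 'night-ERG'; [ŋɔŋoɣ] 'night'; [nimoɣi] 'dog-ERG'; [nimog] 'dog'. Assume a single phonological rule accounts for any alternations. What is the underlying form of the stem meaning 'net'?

In [ʒɛrɛɣi] and [ʒɛrɛg] the final segment of 'net' alternates: [ɣ] ~ [g].
If /ɣ/ were underlying and a rule turned it into [g] in isolation, 'night' would also alternate; but it has [ɣ] in both [ŋɔŋoɣi] and [ŋɔŋoɣ].
The alternation reflects intervocalic spirantization: voiced stops become fricatives between vowels. /g/ is underlying.

/ʒɛrɛg/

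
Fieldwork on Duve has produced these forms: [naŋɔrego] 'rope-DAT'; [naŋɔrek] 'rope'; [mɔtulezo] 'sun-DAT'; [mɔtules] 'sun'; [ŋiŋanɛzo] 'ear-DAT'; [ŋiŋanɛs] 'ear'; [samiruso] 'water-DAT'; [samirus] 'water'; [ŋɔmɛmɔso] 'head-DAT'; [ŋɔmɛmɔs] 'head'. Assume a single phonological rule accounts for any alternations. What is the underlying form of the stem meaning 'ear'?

In [ŋiŋanɛzo] and [ŋiŋanɛs] the final segment of 'ear' alternates: [z] ~ [s].
The stem 'water' ([samiruso], [samirus]) shows [s] unchanged in both environments, so [s] cannot be basic with [z] derived before the DAT suffix.
The alternation reflects word-final obstruent devoicing: voiced obstruents become voiceless word-finally. /z/ is underlying.
So 'ear' = /ŋiŋanɛz/.

/ŋiŋanɛz/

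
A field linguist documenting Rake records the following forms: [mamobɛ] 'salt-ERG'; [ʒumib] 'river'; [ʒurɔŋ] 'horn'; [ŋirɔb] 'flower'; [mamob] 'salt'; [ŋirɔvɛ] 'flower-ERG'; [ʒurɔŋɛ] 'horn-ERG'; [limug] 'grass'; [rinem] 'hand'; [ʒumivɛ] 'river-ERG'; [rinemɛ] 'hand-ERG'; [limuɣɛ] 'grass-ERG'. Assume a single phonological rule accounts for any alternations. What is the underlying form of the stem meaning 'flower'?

In [ŋirɔb] and [ŋirɔvɛ] the final segment of 'flower' alternates: [b] ~ [v].
But 'salt' keeps [b] in both environments ([mamob], [mamobɛ]), so there is no rule changing /b/ to [v] before the ERG suffix.
The alternation reflects word-final hardening: voiced fricatives become stops word-finally. /v/ is underlying.
Hence 'flower' is /ŋirɔv/ underlyingly.

/ŋirɔv/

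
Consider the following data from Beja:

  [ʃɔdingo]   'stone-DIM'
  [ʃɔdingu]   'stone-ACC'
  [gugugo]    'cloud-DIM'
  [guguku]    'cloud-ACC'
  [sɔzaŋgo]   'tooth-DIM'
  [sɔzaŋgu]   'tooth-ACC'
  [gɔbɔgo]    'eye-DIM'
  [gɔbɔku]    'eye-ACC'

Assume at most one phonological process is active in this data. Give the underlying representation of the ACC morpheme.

/-ku/

The ACC suffix surfaces as [-gu] and [-ku], depending on the final segment of the stem.
The DIM suffix, which begins with [g], is invariant after every stem; so [g] is not altered by any rule here.
The ACC suffix is therefore /-ku/ underlyingly, with post-nasal voicing: voiceless stops become voiced after a nasal.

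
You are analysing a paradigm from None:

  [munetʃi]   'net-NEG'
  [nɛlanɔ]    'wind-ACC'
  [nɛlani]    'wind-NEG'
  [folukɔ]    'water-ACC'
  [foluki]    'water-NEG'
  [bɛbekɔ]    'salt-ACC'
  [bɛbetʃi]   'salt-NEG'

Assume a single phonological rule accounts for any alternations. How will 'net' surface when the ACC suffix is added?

The stem for 'salt' ends in [k] in [bɛbekɔ] but [tʃ] in [bɛbetʃi].
But 'water' keeps [k] in both environments ([folukɔ], [foluki]), so there is no rule changing /k/ to [tʃ] before the NEG suffix.
So /tʃ/ is underlying, and a rule of depalatalization — palato-alveolar /tʃ/ becomes [k] when no front vowel follows — gives [k].
The one attested form of 'net', [munetʃi], shows underlying /munetʃ/. Applying the same rule when no front vowel follows gives [munekɔ].

[munekɔ]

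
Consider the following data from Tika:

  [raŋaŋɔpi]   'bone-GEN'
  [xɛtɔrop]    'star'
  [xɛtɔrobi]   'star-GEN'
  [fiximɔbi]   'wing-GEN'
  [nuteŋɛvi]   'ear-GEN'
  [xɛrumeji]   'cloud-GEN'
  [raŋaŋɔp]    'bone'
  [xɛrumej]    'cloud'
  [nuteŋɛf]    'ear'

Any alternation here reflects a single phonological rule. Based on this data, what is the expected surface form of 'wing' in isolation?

The stem for 'star' ends in [b] in [xɛtɔrobi] but [p] in [xɛtɔrop].
Compare 'bone', with invariant [p] in [raŋaŋɔpi] and [raŋaŋɔp]: an analysis with underlying /p/ and a rule producing [b] before the GEN suffix would wrongly predict alternation here too.
The alternation reflects word-final obstruent devoicing: voiced obstruents become voiceless word-finally. /b/ is underlying.
The one attested form of 'wing', [fiximɔbi], shows underlying /fiximɔb/. Applying the same rule word-finally gives [fiximɔp].

[fiximɔp]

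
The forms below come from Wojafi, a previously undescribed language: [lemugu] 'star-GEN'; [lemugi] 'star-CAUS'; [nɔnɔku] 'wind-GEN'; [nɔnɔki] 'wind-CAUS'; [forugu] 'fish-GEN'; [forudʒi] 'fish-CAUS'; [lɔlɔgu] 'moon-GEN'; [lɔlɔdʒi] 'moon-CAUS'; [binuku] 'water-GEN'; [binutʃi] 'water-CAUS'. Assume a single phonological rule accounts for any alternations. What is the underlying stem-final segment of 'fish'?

/dʒ/

The stem for 'fish' ends in [g] in [forugu] but [dʒ] in [forudʒi].
But 'star' keeps [g] in both environments ([lemugu], [lemugi]), so there is no rule changing /g/ to [dʒ] before the CAUS suffix.
The underlying segment must be /dʒ/; palato-alveolar /tʃ/ and /dʒ/ become [k] and [g] when no front vowel follows, yielding [g] there.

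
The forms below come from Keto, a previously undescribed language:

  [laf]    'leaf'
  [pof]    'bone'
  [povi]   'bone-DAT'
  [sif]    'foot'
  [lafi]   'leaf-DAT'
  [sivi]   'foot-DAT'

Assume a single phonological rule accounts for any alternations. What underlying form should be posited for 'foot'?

/siv/

'foot' shows [f] ~ [v] at the end of the stem ([sif] vs [sivi]).
Compare 'leaf', with invariant [f] in [laf] and [lafi]: an analysis with underlying /f/ and a rule producing [v] before the DAT suffix would wrongly predict alternation here too.
Therefore /v/ is basic and [f] is derived by word-final obstruent devoicing (voiced obstruents become voiceless word-finally).
The underlying form of 'foot' is therefore /siv/.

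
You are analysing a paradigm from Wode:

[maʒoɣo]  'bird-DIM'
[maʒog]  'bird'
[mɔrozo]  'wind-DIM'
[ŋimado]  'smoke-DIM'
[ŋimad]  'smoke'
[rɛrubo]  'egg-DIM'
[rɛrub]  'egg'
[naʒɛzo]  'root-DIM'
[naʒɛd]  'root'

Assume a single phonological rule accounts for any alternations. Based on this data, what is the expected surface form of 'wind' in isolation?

[mɔrod]

In [naʒɛzo] and [naʒɛd] the final segment of 'root' alternates: [z] ~ [d].
But 'smoke' keeps [d] in both environments ([ŋimado], [ŋimad]), so there is no rule changing /d/ to [z] before the DIM suffix.
Therefore /z/ is basic and [d] is derived by word-final hardening (voiced fricatives become stops word-finally).
From [mɔrozo] the stem 'wind' is /mɔroz/; word-finally this yields [mɔrod].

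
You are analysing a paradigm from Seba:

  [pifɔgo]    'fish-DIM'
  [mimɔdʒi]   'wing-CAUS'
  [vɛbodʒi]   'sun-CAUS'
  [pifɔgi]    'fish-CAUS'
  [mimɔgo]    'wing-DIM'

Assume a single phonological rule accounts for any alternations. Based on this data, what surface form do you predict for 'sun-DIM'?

[vɛbogo]

In [mimɔgo] and [mimɔdʒi] the final segment of 'wing' alternates: [g] ~ [dʒ].
If /g/ were underlying and a rule turned it into [dʒ] before the CAUS suffix, 'fish' would also alternate; but it has [g] in both [pifɔgo] and [pifɔgi].
The underlying segment must be /dʒ/; palato-alveolar /dʒ/ becomes [g] when no front vowel follows, yielding [g] there.
From [vɛbodʒi] the stem 'sun' is /vɛbodʒ/; when no front vowel follows this yields [vɛbogo].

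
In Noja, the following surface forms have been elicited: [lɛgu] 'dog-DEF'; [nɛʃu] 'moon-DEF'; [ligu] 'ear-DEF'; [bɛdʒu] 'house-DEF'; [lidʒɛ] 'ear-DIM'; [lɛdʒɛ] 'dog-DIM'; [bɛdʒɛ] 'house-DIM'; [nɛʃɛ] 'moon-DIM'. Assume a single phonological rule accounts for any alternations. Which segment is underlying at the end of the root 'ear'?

In [ligu] and [lidʒɛ] the final segment of 'ear' alternates: [g] ~ [dʒ].
Compare 'house', with invariant [dʒ] in [bɛdʒu] and [bɛdʒɛ]: an analysis with underlying /dʒ/ and a rule producing [g] before the DEF suffix would wrongly predict alternation here too.
The alternation reflects palatalization before a front vowel: /g/ becomes palato-alveolar [dʒ] before a front vowel. /g/ is underlying.

/g/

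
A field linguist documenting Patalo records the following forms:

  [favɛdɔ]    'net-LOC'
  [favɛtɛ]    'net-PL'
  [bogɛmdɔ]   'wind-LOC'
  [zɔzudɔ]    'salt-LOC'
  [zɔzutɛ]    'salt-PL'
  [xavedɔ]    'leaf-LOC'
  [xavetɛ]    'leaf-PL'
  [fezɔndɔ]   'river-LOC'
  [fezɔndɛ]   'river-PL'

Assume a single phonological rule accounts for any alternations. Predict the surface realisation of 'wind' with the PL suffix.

[bogɛmdɛ]

The PL morpheme has two allomorphs, [-dɛ] and [-tɛ].
The LOC suffix, which begins with [d], is invariant after every stem; so [d] is not altered by any rule here.
So the underlying form is /-tɛ/, and voiceless stops become voiced after a nasal.
After 'wind', which ends in a nasal, the suffix surfaces as [-dɛ], giving [bogɛmdɛ].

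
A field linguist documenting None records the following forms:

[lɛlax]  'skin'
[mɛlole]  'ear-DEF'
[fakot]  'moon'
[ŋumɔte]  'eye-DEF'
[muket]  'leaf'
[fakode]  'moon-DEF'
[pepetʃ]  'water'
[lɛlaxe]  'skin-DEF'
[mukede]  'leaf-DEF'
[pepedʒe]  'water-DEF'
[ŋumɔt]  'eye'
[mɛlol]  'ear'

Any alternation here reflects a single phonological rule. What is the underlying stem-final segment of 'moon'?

The stem for 'moon' ends in [d] in [fakode] but [t] in [fakot].
The stem 'eye' ([ŋumɔte], [ŋumɔt]) shows [t] unchanged in both environments, so [t] cannot be basic with [d] derived before the DEF suffix.
The underlying segment must be /d/; voiced obstruents become voiceless word-finally, yielding [t] there.

/d/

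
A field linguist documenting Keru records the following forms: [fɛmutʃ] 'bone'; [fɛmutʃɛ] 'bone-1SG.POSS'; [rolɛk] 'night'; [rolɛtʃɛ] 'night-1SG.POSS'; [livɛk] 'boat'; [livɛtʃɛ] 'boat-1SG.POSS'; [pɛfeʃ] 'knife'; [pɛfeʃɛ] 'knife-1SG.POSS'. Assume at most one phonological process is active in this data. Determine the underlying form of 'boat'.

/livɛk/

'boat' shows [k] ~ [tʃ] at the end of the stem ([livɛk] vs [livɛtʃɛ]).
Compare 'bone', with invariant [tʃ] in [fɛmutʃ] and [fɛmutʃɛ]: an analysis with underlying /tʃ/ and a rule producing [k] in isolation would wrongly predict alternation here too.
The alternation reflects palatalization before a front vowel: /k/ becomes palato-alveolar [tʃ] before a front vowel. /k/ is underlying.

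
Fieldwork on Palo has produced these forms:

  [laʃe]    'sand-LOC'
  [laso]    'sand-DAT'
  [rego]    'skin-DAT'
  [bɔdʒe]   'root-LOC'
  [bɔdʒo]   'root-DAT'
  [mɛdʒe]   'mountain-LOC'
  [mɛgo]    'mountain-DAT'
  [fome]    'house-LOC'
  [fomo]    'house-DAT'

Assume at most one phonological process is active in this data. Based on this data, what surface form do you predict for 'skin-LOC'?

[redʒe]

In [mɛdʒe] and [mɛgo] the final segment of 'mountain' alternates: [dʒ] ~ [g].
If /dʒ/ were underlying and a rule turned it into [g] before the DAT suffix, 'root' would also alternate; but it has [dʒ] in both [bɔdʒe] and [bɔdʒo].
The underlying segment must be /g/; /g/ and /s/ become palato-alveolar [dʒ] and [ʃ] before a front vowel, yielding [dʒ] there.
The one attested form of 'skin', [rego], shows underlying /reg/. Applying the same rule before a front vowel gives [redʒe].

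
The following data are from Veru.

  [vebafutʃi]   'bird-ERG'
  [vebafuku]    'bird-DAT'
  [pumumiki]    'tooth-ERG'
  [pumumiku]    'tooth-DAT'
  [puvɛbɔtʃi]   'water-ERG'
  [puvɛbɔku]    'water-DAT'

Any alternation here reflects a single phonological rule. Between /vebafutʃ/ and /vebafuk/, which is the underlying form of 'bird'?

/vebafutʃ/

In [vebafutʃi] and [vebafuku] the final segment of 'bird' alternates: [tʃ] ~ [k].
The stem 'tooth' ([pumumiki], [pumumiku]) shows [k] unchanged in both environments, so [k] cannot be basic with [tʃ] derived before the ERG suffix.
So /tʃ/ is underlying, and a rule of depalatalization — palato-alveolar /tʃ/ becomes [k] when no front vowel follows — gives [k].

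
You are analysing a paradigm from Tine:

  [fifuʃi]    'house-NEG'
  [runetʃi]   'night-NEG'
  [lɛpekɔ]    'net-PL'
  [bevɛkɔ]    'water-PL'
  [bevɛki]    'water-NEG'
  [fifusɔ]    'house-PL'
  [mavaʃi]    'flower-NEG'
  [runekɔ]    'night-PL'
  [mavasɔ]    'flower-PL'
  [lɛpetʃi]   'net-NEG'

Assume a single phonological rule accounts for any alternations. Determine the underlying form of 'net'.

The root 'net' surfaces as [lɛpekɔ] and [lɛpetʃi], with a stem-final [k] ~ [tʃ] alternation.
But 'water' keeps [k] in both environments ([bevɛkɔ], [bevɛki]), so there is no rule changing /k/ to [tʃ] before the NEG suffix.
The alternation reflects depalatalization: palato-alveolar /tʃ/ and /ʃ/ become [k] and [s] when no front vowel follows. /tʃ/ is underlying.
So 'net' = /lɛpetʃ/.

/lɛpetʃ/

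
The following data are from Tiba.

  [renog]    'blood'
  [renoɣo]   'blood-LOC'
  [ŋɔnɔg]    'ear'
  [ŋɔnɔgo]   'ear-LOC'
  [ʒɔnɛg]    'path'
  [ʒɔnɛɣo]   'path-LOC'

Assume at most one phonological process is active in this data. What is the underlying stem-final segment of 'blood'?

/ɣ/

The stem for 'blood' ends in [g] in [renog] but [ɣ] in [renoɣo].
If /g/ were underlying and a rule turned it into [ɣ] before the LOC suffix, 'ear' would also alternate; but it has [g] in both [ŋɔnɔg] and [ŋɔnɔgo].
So /ɣ/ is underlying, and a rule of word-final hardening — voiced fricatives become stops word-finally — gives [g].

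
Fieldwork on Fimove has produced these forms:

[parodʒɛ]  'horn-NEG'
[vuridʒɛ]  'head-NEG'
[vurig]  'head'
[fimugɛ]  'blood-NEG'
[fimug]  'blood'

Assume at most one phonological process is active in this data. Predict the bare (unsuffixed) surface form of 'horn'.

[parog]

In [vuridʒɛ] and [vurig] the final segment of 'head' alternates: [dʒ] ~ [g].
If /g/ were underlying and a rule turned it into [dʒ] before the NEG suffix, 'blood' would also alternate; but it has [g] in both [fimugɛ] and [fimug].
So /dʒ/ is underlying, and a rule of depalatalization — palato-alveolar /dʒ/ becomes [g] when no front vowel follows — gives [g].
From [parodʒɛ] the stem 'horn' is /parodʒ/; when no front vowel follows this yields [parog].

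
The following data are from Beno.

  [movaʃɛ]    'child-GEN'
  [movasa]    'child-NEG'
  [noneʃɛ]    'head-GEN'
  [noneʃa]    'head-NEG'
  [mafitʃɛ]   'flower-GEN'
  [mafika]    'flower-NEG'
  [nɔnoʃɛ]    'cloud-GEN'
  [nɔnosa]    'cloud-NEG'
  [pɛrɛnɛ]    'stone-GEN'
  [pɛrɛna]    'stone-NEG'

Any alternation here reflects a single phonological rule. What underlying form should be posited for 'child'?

/movas/

In [movaʃɛ] and [movasa] the final segment of 'child' alternates: [ʃ] ~ [s].
The stem 'head' ([noneʃɛ], [noneʃa]) shows [ʃ] unchanged in both environments, so [ʃ] cannot be basic with [s] derived before the NEG suffix.
Therefore /s/ is basic and [ʃ] is derived by palatalization before a front vowel (/k/ and /s/ become palato-alveolar [tʃ] and [ʃ] before a front vowel).
Hence 'child' is /movas/ underlyingly.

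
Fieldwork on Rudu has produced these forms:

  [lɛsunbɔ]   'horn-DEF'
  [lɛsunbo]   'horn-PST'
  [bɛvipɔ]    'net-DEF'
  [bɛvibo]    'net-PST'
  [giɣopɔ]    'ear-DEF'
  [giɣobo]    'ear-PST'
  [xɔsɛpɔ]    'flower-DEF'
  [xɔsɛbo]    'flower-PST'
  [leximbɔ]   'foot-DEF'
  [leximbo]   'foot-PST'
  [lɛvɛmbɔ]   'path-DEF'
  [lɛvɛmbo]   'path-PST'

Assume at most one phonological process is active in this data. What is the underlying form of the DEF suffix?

/-pɔ/

The DEF morpheme has two allomorphs, [-bɔ] and [-pɔ].
The PST suffix, which begins with [b], is invariant after every stem; so [b] is not altered by any rule here.
The DEF suffix is therefore /-pɔ/ underlyingly, with post-nasal voicing: voiceless stops become voiced after a nasal.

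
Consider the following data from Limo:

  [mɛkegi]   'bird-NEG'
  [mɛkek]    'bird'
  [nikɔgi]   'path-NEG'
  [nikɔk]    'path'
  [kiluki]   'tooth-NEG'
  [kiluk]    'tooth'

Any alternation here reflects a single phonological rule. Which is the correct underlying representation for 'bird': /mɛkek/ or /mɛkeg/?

The root 'bird' surfaces as [mɛkegi] and [mɛkek], with a stem-final [g] ~ [k] alternation.
Compare 'tooth', with invariant [k] in [kiluki] and [kiluk]: an analysis with underlying /k/ and a rule producing [g] before the NEG suffix would wrongly predict alternation here too.
So /g/ is underlying, and a rule of word-final obstruent devoicing — voiced obstruents become voiceless word-finally — gives [k].

/mɛkeg/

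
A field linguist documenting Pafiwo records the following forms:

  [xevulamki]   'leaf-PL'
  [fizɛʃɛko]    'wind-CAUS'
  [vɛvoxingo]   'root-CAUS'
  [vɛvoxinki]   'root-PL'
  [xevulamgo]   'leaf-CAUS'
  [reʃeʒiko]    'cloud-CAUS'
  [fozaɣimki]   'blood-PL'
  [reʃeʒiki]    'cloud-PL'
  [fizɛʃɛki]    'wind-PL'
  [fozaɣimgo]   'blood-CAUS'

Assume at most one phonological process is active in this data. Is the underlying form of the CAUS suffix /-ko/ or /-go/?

/-go/

The CAUS morpheme has two allomorphs, [-go] and [-ko].
The PL suffix, which begins with [k], is invariant after every stem; so [k] is not altered by any rule here.
The CAUS suffix is therefore /-go/ underlyingly, with post-vocalic devoicing: voiced stops become voiceless after a vowel.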